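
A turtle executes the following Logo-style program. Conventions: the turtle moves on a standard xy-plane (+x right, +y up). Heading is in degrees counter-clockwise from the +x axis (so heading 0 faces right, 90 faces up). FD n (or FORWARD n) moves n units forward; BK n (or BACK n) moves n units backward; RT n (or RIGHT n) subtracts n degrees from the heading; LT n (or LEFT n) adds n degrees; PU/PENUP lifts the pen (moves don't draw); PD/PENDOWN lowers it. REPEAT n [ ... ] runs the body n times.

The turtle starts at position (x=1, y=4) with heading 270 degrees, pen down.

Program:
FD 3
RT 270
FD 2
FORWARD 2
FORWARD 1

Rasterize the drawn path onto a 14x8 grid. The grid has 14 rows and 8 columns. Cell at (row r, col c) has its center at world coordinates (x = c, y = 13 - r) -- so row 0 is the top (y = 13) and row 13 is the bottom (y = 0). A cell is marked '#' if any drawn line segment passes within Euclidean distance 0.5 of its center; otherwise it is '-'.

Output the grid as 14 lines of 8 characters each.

Segment 0: (1,4) -> (1,1)
Segment 1: (1,1) -> (3,1)
Segment 2: (3,1) -> (5,1)
Segment 3: (5,1) -> (6,1)

Answer: --------
--------
--------
--------
--------
--------
--------
--------
--------
-#------
-#------
-#------
-######-
--------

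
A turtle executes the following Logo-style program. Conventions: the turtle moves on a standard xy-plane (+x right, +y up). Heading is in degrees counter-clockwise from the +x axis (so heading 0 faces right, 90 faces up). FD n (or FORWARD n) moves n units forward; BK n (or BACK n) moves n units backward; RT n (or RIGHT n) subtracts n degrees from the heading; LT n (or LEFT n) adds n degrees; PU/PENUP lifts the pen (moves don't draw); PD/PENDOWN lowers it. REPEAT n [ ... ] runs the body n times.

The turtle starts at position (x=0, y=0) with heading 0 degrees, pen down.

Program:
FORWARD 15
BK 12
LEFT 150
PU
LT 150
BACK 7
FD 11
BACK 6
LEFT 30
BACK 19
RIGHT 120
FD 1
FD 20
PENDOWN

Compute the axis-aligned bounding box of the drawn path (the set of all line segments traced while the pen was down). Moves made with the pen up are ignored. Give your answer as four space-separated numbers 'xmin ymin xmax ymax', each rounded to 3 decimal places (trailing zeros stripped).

Answer: 0 0 15 0

Derivation:
Executing turtle program step by step:
Start: pos=(0,0), heading=0, pen down
FD 15: (0,0) -> (15,0) [heading=0, draw]
BK 12: (15,0) -> (3,0) [heading=0, draw]
LT 150: heading 0 -> 150
PU: pen up
LT 150: heading 150 -> 300
BK 7: (3,0) -> (-0.5,6.062) [heading=300, move]
FD 11: (-0.5,6.062) -> (5,-3.464) [heading=300, move]
BK 6: (5,-3.464) -> (2,1.732) [heading=300, move]
LT 30: heading 300 -> 330
BK 19: (2,1.732) -> (-14.454,11.232) [heading=330, move]
RT 120: heading 330 -> 210
FD 1: (-14.454,11.232) -> (-15.321,10.732) [heading=210, move]
FD 20: (-15.321,10.732) -> (-32.641,0.732) [heading=210, move]
PD: pen down
Final: pos=(-32.641,0.732), heading=210, 2 segment(s) drawn

Segment endpoints: x in {0, 3, 15}, y in {0}
xmin=0, ymin=0, xmax=15, ymax=0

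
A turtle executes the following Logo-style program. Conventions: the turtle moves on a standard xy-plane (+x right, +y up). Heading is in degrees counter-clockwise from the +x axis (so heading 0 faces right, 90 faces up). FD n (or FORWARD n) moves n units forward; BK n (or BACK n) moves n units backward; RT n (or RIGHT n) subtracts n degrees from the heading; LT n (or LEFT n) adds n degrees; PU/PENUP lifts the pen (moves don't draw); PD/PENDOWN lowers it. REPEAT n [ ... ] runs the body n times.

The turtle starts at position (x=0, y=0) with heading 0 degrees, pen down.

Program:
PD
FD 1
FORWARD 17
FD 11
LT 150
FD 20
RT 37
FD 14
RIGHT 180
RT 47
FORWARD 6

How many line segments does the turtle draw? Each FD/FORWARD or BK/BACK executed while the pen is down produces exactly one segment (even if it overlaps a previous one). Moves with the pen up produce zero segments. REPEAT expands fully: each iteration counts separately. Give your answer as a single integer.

Answer: 6

Derivation:
Executing turtle program step by step:
Start: pos=(0,0), heading=0, pen down
PD: pen down
FD 1: (0,0) -> (1,0) [heading=0, draw]
FD 17: (1,0) -> (18,0) [heading=0, draw]
FD 11: (18,0) -> (29,0) [heading=0, draw]
LT 150: heading 0 -> 150
FD 20: (29,0) -> (11.679,10) [heading=150, draw]
RT 37: heading 150 -> 113
FD 14: (11.679,10) -> (6.209,22.887) [heading=113, draw]
RT 180: heading 113 -> 293
RT 47: heading 293 -> 246
FD 6: (6.209,22.887) -> (3.769,17.406) [heading=246, draw]
Final: pos=(3.769,17.406), heading=246, 6 segment(s) drawn
Segments drawn: 6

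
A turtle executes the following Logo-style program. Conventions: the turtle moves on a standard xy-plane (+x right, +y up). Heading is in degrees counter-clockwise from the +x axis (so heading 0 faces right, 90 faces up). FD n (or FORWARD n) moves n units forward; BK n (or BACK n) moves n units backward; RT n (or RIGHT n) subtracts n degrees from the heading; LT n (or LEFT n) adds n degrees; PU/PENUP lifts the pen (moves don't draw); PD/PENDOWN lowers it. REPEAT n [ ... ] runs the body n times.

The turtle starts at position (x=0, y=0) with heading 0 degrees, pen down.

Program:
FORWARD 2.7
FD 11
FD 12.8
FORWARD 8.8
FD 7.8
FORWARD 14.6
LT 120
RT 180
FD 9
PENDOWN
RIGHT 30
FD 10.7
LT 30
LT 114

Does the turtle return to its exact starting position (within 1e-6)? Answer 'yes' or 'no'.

Answer: no

Derivation:
Executing turtle program step by step:
Start: pos=(0,0), heading=0, pen down
FD 2.7: (0,0) -> (2.7,0) [heading=0, draw]
FD 11: (2.7,0) -> (13.7,0) [heading=0, draw]
FD 12.8: (13.7,0) -> (26.5,0) [heading=0, draw]
FD 8.8: (26.5,0) -> (35.3,0) [heading=0, draw]
FD 7.8: (35.3,0) -> (43.1,0) [heading=0, draw]
FD 14.6: (43.1,0) -> (57.7,0) [heading=0, draw]
LT 120: heading 0 -> 120
RT 180: heading 120 -> 300
FD 9: (57.7,0) -> (62.2,-7.794) [heading=300, draw]
PD: pen down
RT 30: heading 300 -> 270
FD 10.7: (62.2,-7.794) -> (62.2,-18.494) [heading=270, draw]
LT 30: heading 270 -> 300
LT 114: heading 300 -> 54
Final: pos=(62.2,-18.494), heading=54, 8 segment(s) drawn

Start position: (0, 0)
Final position: (62.2, -18.494)
Distance = 64.891; >= 1e-6 -> NOT closed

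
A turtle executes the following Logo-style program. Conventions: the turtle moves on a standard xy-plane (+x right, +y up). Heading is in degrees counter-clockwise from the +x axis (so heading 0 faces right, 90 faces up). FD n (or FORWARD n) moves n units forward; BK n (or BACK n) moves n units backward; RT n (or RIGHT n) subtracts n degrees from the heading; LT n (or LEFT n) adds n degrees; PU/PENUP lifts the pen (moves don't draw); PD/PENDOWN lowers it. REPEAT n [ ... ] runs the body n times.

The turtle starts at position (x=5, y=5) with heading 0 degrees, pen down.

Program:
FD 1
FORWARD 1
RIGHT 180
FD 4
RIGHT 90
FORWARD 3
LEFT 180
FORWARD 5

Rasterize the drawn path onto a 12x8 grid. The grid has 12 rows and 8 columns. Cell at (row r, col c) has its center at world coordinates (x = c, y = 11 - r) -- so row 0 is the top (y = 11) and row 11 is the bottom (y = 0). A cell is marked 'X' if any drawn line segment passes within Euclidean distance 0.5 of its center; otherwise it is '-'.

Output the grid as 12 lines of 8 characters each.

Segment 0: (5,5) -> (6,5)
Segment 1: (6,5) -> (7,5)
Segment 2: (7,5) -> (3,5)
Segment 3: (3,5) -> (3,8)
Segment 4: (3,8) -> (3,3)

Answer: --------
--------
--------
---X----
---X----
---X----
---XXXXX
---X----
---X----
--------
--------
--------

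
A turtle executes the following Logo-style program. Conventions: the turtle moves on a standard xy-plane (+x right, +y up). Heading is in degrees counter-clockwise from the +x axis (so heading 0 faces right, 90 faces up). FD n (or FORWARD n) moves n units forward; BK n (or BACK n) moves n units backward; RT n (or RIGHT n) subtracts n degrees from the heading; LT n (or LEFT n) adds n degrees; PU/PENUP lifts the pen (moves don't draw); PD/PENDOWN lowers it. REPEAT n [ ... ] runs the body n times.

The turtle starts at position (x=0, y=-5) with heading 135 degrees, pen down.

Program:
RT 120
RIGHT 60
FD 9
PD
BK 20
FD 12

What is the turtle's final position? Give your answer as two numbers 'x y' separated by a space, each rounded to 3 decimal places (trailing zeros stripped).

Executing turtle program step by step:
Start: pos=(0,-5), heading=135, pen down
RT 120: heading 135 -> 15
RT 60: heading 15 -> 315
FD 9: (0,-5) -> (6.364,-11.364) [heading=315, draw]
PD: pen down
BK 20: (6.364,-11.364) -> (-7.778,2.778) [heading=315, draw]
FD 12: (-7.778,2.778) -> (0.707,-5.707) [heading=315, draw]
Final: pos=(0.707,-5.707), heading=315, 3 segment(s) drawn

Answer: 0.707 -5.707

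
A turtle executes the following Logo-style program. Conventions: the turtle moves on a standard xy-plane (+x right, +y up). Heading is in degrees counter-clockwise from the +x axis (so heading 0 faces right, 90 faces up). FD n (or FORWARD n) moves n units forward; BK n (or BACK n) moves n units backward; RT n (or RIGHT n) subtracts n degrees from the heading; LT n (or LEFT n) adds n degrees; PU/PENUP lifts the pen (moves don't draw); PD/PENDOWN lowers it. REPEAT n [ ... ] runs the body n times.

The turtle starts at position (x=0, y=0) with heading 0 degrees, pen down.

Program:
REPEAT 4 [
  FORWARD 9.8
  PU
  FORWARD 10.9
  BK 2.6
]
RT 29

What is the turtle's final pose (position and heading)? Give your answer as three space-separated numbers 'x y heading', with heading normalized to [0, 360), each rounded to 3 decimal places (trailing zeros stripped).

Answer: 72.4 0 331

Derivation:
Executing turtle program step by step:
Start: pos=(0,0), heading=0, pen down
REPEAT 4 [
  -- iteration 1/4 --
  FD 9.8: (0,0) -> (9.8,0) [heading=0, draw]
  PU: pen up
  FD 10.9: (9.8,0) -> (20.7,0) [heading=0, move]
  BK 2.6: (20.7,0) -> (18.1,0) [heading=0, move]
  -- iteration 2/4 --
  FD 9.8: (18.1,0) -> (27.9,0) [heading=0, move]
  PU: pen up
  FD 10.9: (27.9,0) -> (38.8,0) [heading=0, move]
  BK 2.6: (38.8,0) -> (36.2,0) [heading=0, move]
  -- iteration 3/4 --
  FD 9.8: (36.2,0) -> (46,0) [heading=0, move]
  PU: pen up
  FD 10.9: (46,0) -> (56.9,0) [heading=0, move]
  BK 2.6: (56.9,0) -> (54.3,0) [heading=0, move]
  -- iteration 4/4 --
  FD 9.8: (54.3,0) -> (64.1,0) [heading=0, move]
  PU: pen up
  FD 10.9: (64.1,0) -> (75,0) [heading=0, move]
  BK 2.6: (75,0) -> (72.4,0) [heading=0, move]
]
RT 29: heading 0 -> 331
Final: pos=(72.4,0), heading=331, 1 segment(s) drawn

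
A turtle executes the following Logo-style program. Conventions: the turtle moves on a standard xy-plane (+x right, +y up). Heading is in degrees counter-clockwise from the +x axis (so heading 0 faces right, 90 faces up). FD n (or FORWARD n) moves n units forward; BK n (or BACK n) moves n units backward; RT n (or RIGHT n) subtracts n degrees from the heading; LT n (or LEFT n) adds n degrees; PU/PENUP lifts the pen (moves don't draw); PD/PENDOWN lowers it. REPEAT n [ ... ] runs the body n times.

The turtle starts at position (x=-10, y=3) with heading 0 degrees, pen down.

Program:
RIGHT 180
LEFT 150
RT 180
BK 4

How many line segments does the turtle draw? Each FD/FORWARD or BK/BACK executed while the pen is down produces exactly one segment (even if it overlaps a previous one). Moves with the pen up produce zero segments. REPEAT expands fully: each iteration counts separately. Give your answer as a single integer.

Executing turtle program step by step:
Start: pos=(-10,3), heading=0, pen down
RT 180: heading 0 -> 180
LT 150: heading 180 -> 330
RT 180: heading 330 -> 150
BK 4: (-10,3) -> (-6.536,1) [heading=150, draw]
Final: pos=(-6.536,1), heading=150, 1 segment(s) drawn
Segments drawn: 1

Answer: 1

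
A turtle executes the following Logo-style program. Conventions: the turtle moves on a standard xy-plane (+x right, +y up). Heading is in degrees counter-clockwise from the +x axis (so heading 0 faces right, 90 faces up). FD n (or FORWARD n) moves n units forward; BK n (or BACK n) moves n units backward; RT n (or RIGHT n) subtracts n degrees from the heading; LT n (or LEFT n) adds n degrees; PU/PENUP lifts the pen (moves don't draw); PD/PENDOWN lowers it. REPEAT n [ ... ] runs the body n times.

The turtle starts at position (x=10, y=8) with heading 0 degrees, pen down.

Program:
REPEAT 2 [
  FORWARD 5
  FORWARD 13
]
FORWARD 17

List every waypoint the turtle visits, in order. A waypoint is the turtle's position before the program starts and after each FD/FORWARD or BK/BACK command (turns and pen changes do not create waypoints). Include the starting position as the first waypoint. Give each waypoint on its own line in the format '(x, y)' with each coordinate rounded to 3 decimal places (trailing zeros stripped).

Answer: (10, 8)
(15, 8)
(28, 8)
(33, 8)
(46, 8)
(63, 8)

Derivation:
Executing turtle program step by step:
Start: pos=(10,8), heading=0, pen down
REPEAT 2 [
  -- iteration 1/2 --
  FD 5: (10,8) -> (15,8) [heading=0, draw]
  FD 13: (15,8) -> (28,8) [heading=0, draw]
  -- iteration 2/2 --
  FD 5: (28,8) -> (33,8) [heading=0, draw]
  FD 13: (33,8) -> (46,8) [heading=0, draw]
]
FD 17: (46,8) -> (63,8) [heading=0, draw]
Final: pos=(63,8), heading=0, 5 segment(s) drawn
Waypoints (6 total):
(10, 8)
(15, 8)
(28, 8)
(33, 8)
(46, 8)
(63, 8)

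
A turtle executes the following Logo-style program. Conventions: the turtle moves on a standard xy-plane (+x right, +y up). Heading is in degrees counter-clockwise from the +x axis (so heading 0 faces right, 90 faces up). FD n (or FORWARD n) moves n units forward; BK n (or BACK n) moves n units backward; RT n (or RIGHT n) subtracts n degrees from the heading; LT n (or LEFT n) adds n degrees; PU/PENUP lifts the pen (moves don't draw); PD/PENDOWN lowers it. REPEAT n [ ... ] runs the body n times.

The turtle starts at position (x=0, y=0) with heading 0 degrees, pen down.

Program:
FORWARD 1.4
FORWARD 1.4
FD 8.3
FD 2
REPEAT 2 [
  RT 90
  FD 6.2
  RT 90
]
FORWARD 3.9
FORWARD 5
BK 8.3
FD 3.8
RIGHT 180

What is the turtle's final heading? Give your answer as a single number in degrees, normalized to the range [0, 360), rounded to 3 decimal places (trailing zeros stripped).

Executing turtle program step by step:
Start: pos=(0,0), heading=0, pen down
FD 1.4: (0,0) -> (1.4,0) [heading=0, draw]
FD 1.4: (1.4,0) -> (2.8,0) [heading=0, draw]
FD 8.3: (2.8,0) -> (11.1,0) [heading=0, draw]
FD 2: (11.1,0) -> (13.1,0) [heading=0, draw]
REPEAT 2 [
  -- iteration 1/2 --
  RT 90: heading 0 -> 270
  FD 6.2: (13.1,0) -> (13.1,-6.2) [heading=270, draw]
  RT 90: heading 270 -> 180
  -- iteration 2/2 --
  RT 90: heading 180 -> 90
  FD 6.2: (13.1,-6.2) -> (13.1,0) [heading=90, draw]
  RT 90: heading 90 -> 0
]
FD 3.9: (13.1,0) -> (17,0) [heading=0, draw]
FD 5: (17,0) -> (22,0) [heading=0, draw]
BK 8.3: (22,0) -> (13.7,0) [heading=0, draw]
FD 3.8: (13.7,0) -> (17.5,0) [heading=0, draw]
RT 180: heading 0 -> 180
Final: pos=(17.5,0), heading=180, 10 segment(s) drawn

Answer: 180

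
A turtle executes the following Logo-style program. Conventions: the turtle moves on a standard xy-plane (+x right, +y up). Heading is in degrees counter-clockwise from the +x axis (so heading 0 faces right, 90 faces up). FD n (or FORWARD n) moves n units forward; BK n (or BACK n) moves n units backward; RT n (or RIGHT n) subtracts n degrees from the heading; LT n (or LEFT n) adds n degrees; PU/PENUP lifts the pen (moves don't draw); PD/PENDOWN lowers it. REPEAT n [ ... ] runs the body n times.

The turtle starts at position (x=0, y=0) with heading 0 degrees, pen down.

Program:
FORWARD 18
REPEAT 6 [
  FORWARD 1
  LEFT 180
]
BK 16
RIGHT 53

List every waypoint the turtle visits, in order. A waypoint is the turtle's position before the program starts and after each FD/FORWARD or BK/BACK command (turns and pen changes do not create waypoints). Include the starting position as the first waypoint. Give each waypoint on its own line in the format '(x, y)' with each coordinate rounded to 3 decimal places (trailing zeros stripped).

Answer: (0, 0)
(18, 0)
(19, 0)
(18, 0)
(19, 0)
(18, 0)
(19, 0)
(18, 0)
(2, 0)

Derivation:
Executing turtle program step by step:
Start: pos=(0,0), heading=0, pen down
FD 18: (0,0) -> (18,0) [heading=0, draw]
REPEAT 6 [
  -- iteration 1/6 --
  FD 1: (18,0) -> (19,0) [heading=0, draw]
  LT 180: heading 0 -> 180
  -- iteration 2/6 --
  FD 1: (19,0) -> (18,0) [heading=180, draw]
  LT 180: heading 180 -> 0
  -- iteration 3/6 --
  FD 1: (18,0) -> (19,0) [heading=0, draw]
  LT 180: heading 0 -> 180
  -- iteration 4/6 --
  FD 1: (19,0) -> (18,0) [heading=180, draw]
  LT 180: heading 180 -> 0
  -- iteration 5/6 --
  FD 1: (18,0) -> (19,0) [heading=0, draw]
  LT 180: heading 0 -> 180
  -- iteration 6/6 --
  FD 1: (19,0) -> (18,0) [heading=180, draw]
  LT 180: heading 180 -> 0
]
BK 16: (18,0) -> (2,0) [heading=0, draw]
RT 53: heading 0 -> 307
Final: pos=(2,0), heading=307, 8 segment(s) drawn
Waypoints (9 total):
(0, 0)
(18, 0)
(19, 0)
(18, 0)
(19, 0)
(18, 0)
(19, 0)
(18, 0)
(2, 0)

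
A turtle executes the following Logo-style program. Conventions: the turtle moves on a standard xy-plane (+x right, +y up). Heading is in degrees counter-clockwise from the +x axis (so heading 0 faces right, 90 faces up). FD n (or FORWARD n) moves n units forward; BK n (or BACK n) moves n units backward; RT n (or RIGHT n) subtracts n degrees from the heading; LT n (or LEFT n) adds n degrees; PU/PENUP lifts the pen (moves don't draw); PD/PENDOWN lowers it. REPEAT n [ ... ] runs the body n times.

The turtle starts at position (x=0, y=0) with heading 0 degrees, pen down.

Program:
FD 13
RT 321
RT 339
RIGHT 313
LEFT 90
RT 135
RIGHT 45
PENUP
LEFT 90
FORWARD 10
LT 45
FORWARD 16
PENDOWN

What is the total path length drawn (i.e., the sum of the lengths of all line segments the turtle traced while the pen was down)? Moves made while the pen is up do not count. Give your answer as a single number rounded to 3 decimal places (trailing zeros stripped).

Executing turtle program step by step:
Start: pos=(0,0), heading=0, pen down
FD 13: (0,0) -> (13,0) [heading=0, draw]
RT 321: heading 0 -> 39
RT 339: heading 39 -> 60
RT 313: heading 60 -> 107
LT 90: heading 107 -> 197
RT 135: heading 197 -> 62
RT 45: heading 62 -> 17
PU: pen up
LT 90: heading 17 -> 107
FD 10: (13,0) -> (10.076,9.563) [heading=107, move]
LT 45: heading 107 -> 152
FD 16: (10.076,9.563) -> (-4.051,17.075) [heading=152, move]
PD: pen down
Final: pos=(-4.051,17.075), heading=152, 1 segment(s) drawn

Segment lengths:
  seg 1: (0,0) -> (13,0), length = 13
Total = 13

Answer: 13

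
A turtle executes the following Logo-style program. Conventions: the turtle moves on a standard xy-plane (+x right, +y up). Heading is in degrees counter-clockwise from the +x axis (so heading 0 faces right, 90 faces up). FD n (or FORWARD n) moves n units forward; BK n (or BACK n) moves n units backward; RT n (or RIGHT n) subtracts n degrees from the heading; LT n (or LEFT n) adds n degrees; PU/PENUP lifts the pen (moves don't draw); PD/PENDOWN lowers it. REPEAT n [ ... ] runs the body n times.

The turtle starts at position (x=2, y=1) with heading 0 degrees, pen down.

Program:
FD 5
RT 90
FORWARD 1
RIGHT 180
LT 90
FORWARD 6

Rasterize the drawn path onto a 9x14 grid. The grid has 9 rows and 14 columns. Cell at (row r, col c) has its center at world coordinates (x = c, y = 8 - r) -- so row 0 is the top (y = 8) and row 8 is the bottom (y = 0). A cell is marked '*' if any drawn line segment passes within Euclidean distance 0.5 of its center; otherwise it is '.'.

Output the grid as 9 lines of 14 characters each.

Segment 0: (2,1) -> (7,1)
Segment 1: (7,1) -> (7,0)
Segment 2: (7,0) -> (1,-0)

Answer: ..............
..............
..............
..............
..............
..............
..............
..******......
.*******......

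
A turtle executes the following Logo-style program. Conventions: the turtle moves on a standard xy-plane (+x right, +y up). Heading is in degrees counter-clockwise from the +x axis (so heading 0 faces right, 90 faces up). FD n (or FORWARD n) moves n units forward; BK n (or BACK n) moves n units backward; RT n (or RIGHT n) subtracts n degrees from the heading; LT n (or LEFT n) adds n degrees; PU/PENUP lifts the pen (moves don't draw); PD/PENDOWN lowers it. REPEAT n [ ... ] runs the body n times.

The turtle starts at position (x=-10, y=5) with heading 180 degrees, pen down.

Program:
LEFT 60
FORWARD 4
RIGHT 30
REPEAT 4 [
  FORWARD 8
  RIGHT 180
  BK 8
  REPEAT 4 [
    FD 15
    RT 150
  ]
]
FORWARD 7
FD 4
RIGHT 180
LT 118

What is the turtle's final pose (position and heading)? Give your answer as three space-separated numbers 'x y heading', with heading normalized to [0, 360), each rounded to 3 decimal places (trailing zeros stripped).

Executing turtle program step by step:
Start: pos=(-10,5), heading=180, pen down
LT 60: heading 180 -> 240
FD 4: (-10,5) -> (-12,1.536) [heading=240, draw]
RT 30: heading 240 -> 210
REPEAT 4 [
  -- iteration 1/4 --
  FD 8: (-12,1.536) -> (-18.928,-2.464) [heading=210, draw]
  RT 180: heading 210 -> 30
  BK 8: (-18.928,-2.464) -> (-25.856,-6.464) [heading=30, draw]
  REPEAT 4 [
    -- iteration 1/4 --
    FD 15: (-25.856,-6.464) -> (-12.866,1.036) [heading=30, draw]
    RT 150: heading 30 -> 240
    -- iteration 2/4 --
    FD 15: (-12.866,1.036) -> (-20.366,-11.954) [heading=240, draw]
    RT 150: heading 240 -> 90
    -- iteration 3/4 --
    FD 15: (-20.366,-11.954) -> (-20.366,3.046) [heading=90, draw]
    RT 150: heading 90 -> 300
    -- iteration 4/4 --
    FD 15: (-20.366,3.046) -> (-12.866,-9.945) [heading=300, draw]
    RT 150: heading 300 -> 150
  ]
  -- iteration 2/4 --
  FD 8: (-12.866,-9.945) -> (-19.794,-5.945) [heading=150, draw]
  RT 180: heading 150 -> 330
  BK 8: (-19.794,-5.945) -> (-26.722,-1.945) [heading=330, draw]
  REPEAT 4 [
    -- iteration 1/4 --
    FD 15: (-26.722,-1.945) -> (-13.732,-9.445) [heading=330, draw]
    RT 150: heading 330 -> 180
    -- iteration 2/4 --
    FD 15: (-13.732,-9.445) -> (-28.732,-9.445) [heading=180, draw]
    RT 150: heading 180 -> 30
    -- iteration 3/4 --
    FD 15: (-28.732,-9.445) -> (-15.742,-1.945) [heading=30, draw]
    RT 150: heading 30 -> 240
    -- iteration 4/4 --
    FD 15: (-15.742,-1.945) -> (-23.242,-14.935) [heading=240, draw]
    RT 150: heading 240 -> 90
  ]
  -- iteration 3/4 --
  FD 8: (-23.242,-14.935) -> (-23.242,-6.935) [heading=90, draw]
  RT 180: heading 90 -> 270
  BK 8: (-23.242,-6.935) -> (-23.242,1.065) [heading=270, draw]
  REPEAT 4 [
    -- iteration 1/4 --
    FD 15: (-23.242,1.065) -> (-23.242,-13.935) [heading=270, draw]
    RT 150: heading 270 -> 120
    -- iteration 2/4 --
    FD 15: (-23.242,-13.935) -> (-30.742,-0.945) [heading=120, draw]
    RT 150: heading 120 -> 330
    -- iteration 3/4 --
    FD 15: (-30.742,-0.945) -> (-17.751,-8.445) [heading=330, draw]
    RT 150: heading 330 -> 180
    -- iteration 4/4 --
    FD 15: (-17.751,-8.445) -> (-32.751,-8.445) [heading=180, draw]
    RT 150: heading 180 -> 30
  ]
  -- iteration 4/4 --
  FD 8: (-32.751,-8.445) -> (-25.823,-4.445) [heading=30, draw]
  RT 180: heading 30 -> 210
  BK 8: (-25.823,-4.445) -> (-18.895,-0.445) [heading=210, draw]
  REPEAT 4 [
    -- iteration 1/4 --
    FD 15: (-18.895,-0.445) -> (-31.885,-7.945) [heading=210, draw]
    RT 150: heading 210 -> 60
    -- iteration 2/4 --
    FD 15: (-31.885,-7.945) -> (-24.385,5.046) [heading=60, draw]
    RT 150: heading 60 -> 270
    -- iteration 3/4 --
    FD 15: (-24.385,5.046) -> (-24.385,-9.954) [heading=270, draw]
    RT 150: heading 270 -> 120
    -- iteration 4/4 --
    FD 15: (-24.385,-9.954) -> (-31.885,3.036) [heading=120, draw]
    RT 150: heading 120 -> 330
  ]
]
FD 7: (-31.885,3.036) -> (-25.823,-0.464) [heading=330, draw]
FD 4: (-25.823,-0.464) -> (-22.359,-2.464) [heading=330, draw]
RT 180: heading 330 -> 150
LT 118: heading 150 -> 268
Final: pos=(-22.359,-2.464), heading=268, 27 segment(s) drawn

Answer: -22.359 -2.464 268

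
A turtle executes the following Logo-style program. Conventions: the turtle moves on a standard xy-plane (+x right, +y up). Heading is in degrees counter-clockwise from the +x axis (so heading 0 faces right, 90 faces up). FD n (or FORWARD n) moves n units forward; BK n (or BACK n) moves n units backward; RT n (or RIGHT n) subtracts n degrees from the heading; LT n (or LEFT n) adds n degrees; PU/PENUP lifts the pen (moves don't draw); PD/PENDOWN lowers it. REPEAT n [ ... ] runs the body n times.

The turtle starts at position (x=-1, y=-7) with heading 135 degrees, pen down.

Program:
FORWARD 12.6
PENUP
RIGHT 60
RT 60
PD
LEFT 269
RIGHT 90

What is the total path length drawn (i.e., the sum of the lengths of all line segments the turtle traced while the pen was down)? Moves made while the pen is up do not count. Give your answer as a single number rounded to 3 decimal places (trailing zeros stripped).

Answer: 12.6

Derivation:
Executing turtle program step by step:
Start: pos=(-1,-7), heading=135, pen down
FD 12.6: (-1,-7) -> (-9.91,1.91) [heading=135, draw]
PU: pen up
RT 60: heading 135 -> 75
RT 60: heading 75 -> 15
PD: pen down
LT 269: heading 15 -> 284
RT 90: heading 284 -> 194
Final: pos=(-9.91,1.91), heading=194, 1 segment(s) drawn

Segment lengths:
  seg 1: (-1,-7) -> (-9.91,1.91), length = 12.6
Total = 12.6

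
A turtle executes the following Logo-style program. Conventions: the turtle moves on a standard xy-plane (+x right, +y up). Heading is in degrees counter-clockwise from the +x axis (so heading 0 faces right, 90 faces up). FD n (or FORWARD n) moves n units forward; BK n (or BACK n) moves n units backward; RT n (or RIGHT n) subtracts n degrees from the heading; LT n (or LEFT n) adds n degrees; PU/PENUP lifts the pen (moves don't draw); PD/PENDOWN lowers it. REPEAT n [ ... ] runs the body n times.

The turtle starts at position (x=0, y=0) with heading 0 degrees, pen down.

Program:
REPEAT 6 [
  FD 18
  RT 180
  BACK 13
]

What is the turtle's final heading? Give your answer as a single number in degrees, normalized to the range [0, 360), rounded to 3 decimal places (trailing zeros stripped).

Executing turtle program step by step:
Start: pos=(0,0), heading=0, pen down
REPEAT 6 [
  -- iteration 1/6 --
  FD 18: (0,0) -> (18,0) [heading=0, draw]
  RT 180: heading 0 -> 180
  BK 13: (18,0) -> (31,0) [heading=180, draw]
  -- iteration 2/6 --
  FD 18: (31,0) -> (13,0) [heading=180, draw]
  RT 180: heading 180 -> 0
  BK 13: (13,0) -> (0,0) [heading=0, draw]
  -- iteration 3/6 --
  FD 18: (0,0) -> (18,0) [heading=0, draw]
  RT 180: heading 0 -> 180
  BK 13: (18,0) -> (31,0) [heading=180, draw]
  -- iteration 4/6 --
  FD 18: (31,0) -> (13,0) [heading=180, draw]
  RT 180: heading 180 -> 0
  BK 13: (13,0) -> (0,0) [heading=0, draw]
  -- iteration 5/6 --
  FD 18: (0,0) -> (18,0) [heading=0, draw]
  RT 180: heading 0 -> 180
  BK 13: (18,0) -> (31,0) [heading=180, draw]
  -- iteration 6/6 --
  FD 18: (31,0) -> (13,0) [heading=180, draw]
  RT 180: heading 180 -> 0
  BK 13: (13,0) -> (0,0) [heading=0, draw]
]
Final: pos=(0,0), heading=0, 12 segment(s) drawn

Answer: 0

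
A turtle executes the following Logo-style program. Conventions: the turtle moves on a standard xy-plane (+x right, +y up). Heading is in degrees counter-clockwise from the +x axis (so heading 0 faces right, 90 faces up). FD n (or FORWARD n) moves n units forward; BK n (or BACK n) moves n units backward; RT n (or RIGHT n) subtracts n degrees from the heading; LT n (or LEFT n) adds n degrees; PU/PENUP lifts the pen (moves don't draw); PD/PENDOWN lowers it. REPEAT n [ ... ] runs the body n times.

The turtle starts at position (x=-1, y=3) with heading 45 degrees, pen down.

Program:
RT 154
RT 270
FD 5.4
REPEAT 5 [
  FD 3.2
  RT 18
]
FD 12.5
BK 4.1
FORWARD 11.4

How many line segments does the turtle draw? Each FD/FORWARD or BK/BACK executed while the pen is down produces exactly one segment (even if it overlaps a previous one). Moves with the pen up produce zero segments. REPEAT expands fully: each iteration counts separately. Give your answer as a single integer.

Answer: 9

Derivation:
Executing turtle program step by step:
Start: pos=(-1,3), heading=45, pen down
RT 154: heading 45 -> 251
RT 270: heading 251 -> 341
FD 5.4: (-1,3) -> (4.106,1.242) [heading=341, draw]
REPEAT 5 [
  -- iteration 1/5 --
  FD 3.2: (4.106,1.242) -> (7.131,0.2) [heading=341, draw]
  RT 18: heading 341 -> 323
  -- iteration 2/5 --
  FD 3.2: (7.131,0.2) -> (9.687,-1.726) [heading=323, draw]
  RT 18: heading 323 -> 305
  -- iteration 3/5 --
  FD 3.2: (9.687,-1.726) -> (11.523,-4.347) [heading=305, draw]
  RT 18: heading 305 -> 287
  -- iteration 4/5 --
  FD 3.2: (11.523,-4.347) -> (12.458,-7.407) [heading=287, draw]
  RT 18: heading 287 -> 269
  -- iteration 5/5 --
  FD 3.2: (12.458,-7.407) -> (12.402,-10.607) [heading=269, draw]
  RT 18: heading 269 -> 251
]
FD 12.5: (12.402,-10.607) -> (8.333,-22.426) [heading=251, draw]
BK 4.1: (8.333,-22.426) -> (9.668,-18.549) [heading=251, draw]
FD 11.4: (9.668,-18.549) -> (5.956,-29.328) [heading=251, draw]
Final: pos=(5.956,-29.328), heading=251, 9 segment(s) drawn
Segments drawn: 9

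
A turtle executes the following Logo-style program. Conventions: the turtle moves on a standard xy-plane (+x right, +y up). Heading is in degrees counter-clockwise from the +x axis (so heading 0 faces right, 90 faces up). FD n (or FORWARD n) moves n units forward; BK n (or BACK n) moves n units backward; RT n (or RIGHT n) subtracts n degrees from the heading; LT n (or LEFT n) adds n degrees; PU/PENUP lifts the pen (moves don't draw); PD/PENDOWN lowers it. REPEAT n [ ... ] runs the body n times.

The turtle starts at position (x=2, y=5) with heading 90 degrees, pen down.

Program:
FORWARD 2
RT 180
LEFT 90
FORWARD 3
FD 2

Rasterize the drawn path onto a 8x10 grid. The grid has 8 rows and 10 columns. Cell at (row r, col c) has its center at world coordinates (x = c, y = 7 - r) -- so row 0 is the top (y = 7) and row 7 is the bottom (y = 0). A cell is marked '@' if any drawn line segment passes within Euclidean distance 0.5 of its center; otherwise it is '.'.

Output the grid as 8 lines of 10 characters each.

Answer: ..@@@@@@..
..@.......
..@.......
..........
..........
..........
..........
..........

Derivation:
Segment 0: (2,5) -> (2,7)
Segment 1: (2,7) -> (5,7)
Segment 2: (5,7) -> (7,7)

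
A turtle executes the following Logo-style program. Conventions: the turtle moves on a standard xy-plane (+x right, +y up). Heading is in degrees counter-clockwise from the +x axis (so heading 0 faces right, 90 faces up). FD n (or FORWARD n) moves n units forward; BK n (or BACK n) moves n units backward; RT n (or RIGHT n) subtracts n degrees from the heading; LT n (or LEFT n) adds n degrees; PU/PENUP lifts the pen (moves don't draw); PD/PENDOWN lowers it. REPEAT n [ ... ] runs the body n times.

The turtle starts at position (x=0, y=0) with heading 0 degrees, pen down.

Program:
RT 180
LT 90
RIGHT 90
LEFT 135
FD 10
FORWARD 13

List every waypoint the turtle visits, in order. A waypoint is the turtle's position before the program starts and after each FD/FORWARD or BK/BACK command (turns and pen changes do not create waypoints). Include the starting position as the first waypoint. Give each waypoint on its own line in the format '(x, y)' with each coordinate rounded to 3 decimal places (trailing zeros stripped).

Answer: (0, 0)
(7.071, -7.071)
(16.263, -16.263)

Derivation:
Executing turtle program step by step:
Start: pos=(0,0), heading=0, pen down
RT 180: heading 0 -> 180
LT 90: heading 180 -> 270
RT 90: heading 270 -> 180
LT 135: heading 180 -> 315
FD 10: (0,0) -> (7.071,-7.071) [heading=315, draw]
FD 13: (7.071,-7.071) -> (16.263,-16.263) [heading=315, draw]
Final: pos=(16.263,-16.263), heading=315, 2 segment(s) drawn
Waypoints (3 total):
(0, 0)
(7.071, -7.071)
(16.263, -16.263)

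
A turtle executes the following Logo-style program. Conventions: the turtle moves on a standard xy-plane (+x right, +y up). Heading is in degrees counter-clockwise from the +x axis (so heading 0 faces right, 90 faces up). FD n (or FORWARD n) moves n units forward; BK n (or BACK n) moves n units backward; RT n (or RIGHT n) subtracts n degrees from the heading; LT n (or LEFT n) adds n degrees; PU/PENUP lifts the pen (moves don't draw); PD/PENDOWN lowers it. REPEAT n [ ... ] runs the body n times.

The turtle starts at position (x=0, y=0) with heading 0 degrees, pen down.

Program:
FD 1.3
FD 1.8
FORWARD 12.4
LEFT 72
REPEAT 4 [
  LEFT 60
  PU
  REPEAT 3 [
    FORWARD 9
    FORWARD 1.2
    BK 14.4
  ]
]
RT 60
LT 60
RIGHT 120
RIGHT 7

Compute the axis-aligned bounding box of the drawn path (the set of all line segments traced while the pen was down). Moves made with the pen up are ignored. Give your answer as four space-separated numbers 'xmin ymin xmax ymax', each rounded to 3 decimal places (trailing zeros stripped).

Answer: 0 0 15.5 0

Derivation:
Executing turtle program step by step:
Start: pos=(0,0), heading=0, pen down
FD 1.3: (0,0) -> (1.3,0) [heading=0, draw]
FD 1.8: (1.3,0) -> (3.1,0) [heading=0, draw]
FD 12.4: (3.1,0) -> (15.5,0) [heading=0, draw]
LT 72: heading 0 -> 72
REPEAT 4 [
  -- iteration 1/4 --
  LT 60: heading 72 -> 132
  PU: pen up
  REPEAT 3 [
    -- iteration 1/3 --
    FD 9: (15.5,0) -> (9.478,6.688) [heading=132, move]
    FD 1.2: (9.478,6.688) -> (8.675,7.58) [heading=132, move]
    BK 14.4: (8.675,7.58) -> (18.31,-3.121) [heading=132, move]
    -- iteration 2/3 --
    FD 9: (18.31,-3.121) -> (12.288,3.567) [heading=132, move]
    FD 1.2: (12.288,3.567) -> (11.485,4.459) [heading=132, move]
    BK 14.4: (11.485,4.459) -> (21.121,-6.242) [heading=132, move]
    -- iteration 3/3 --
    FD 9: (21.121,-6.242) -> (15.099,0.446) [heading=132, move]
    FD 1.2: (15.099,0.446) -> (14.296,1.338) [heading=132, move]
    BK 14.4: (14.296,1.338) -> (23.931,-9.364) [heading=132, move]
  ]
  -- iteration 2/4 --
  LT 60: heading 132 -> 192
  PU: pen up
  REPEAT 3 [
    -- iteration 1/3 --
    FD 9: (23.931,-9.364) -> (15.128,-11.235) [heading=192, move]
    FD 1.2: (15.128,-11.235) -> (13.954,-11.484) [heading=192, move]
    BK 14.4: (13.954,-11.484) -> (28.039,-8.49) [heading=192, move]
    -- iteration 2/3 --
    FD 9: (28.039,-8.49) -> (19.236,-10.362) [heading=192, move]
    FD 1.2: (19.236,-10.362) -> (18.062,-10.611) [heading=192, move]
    BK 14.4: (18.062,-10.611) -> (32.147,-7.617) [heading=192, move]
    -- iteration 3/3 --
    FD 9: (32.147,-7.617) -> (23.344,-9.488) [heading=192, move]
    FD 1.2: (23.344,-9.488) -> (22.17,-9.738) [heading=192, move]
    BK 14.4: (22.17,-9.738) -> (36.256,-6.744) [heading=192, move]
  ]
  -- iteration 3/4 --
  LT 60: heading 192 -> 252
  PU: pen up
  REPEAT 3 [
    -- iteration 1/3 --
    FD 9: (36.256,-6.744) -> (33.475,-15.303) [heading=252, move]
    FD 1.2: (33.475,-15.303) -> (33.104,-16.445) [heading=252, move]
    BK 14.4: (33.104,-16.445) -> (37.554,-2.75) [heading=252, move]
    -- iteration 2/3 --
    FD 9: (37.554,-2.75) -> (34.772,-11.309) [heading=252, move]
    FD 1.2: (34.772,-11.309) -> (34.402,-12.45) [heading=252, move]
    BK 14.4: (34.402,-12.45) -> (38.851,1.245) [heading=252, move]
    -- iteration 3/3 --
    FD 9: (38.851,1.245) -> (36.07,-7.315) [heading=252, move]
    FD 1.2: (36.07,-7.315) -> (35.699,-8.456) [heading=252, move]
    BK 14.4: (35.699,-8.456) -> (40.149,5.239) [heading=252, move]
  ]
  -- iteration 4/4 --
  LT 60: heading 252 -> 312
  PU: pen up
  REPEAT 3 [
    -- iteration 1/3 --
    FD 9: (40.149,5.239) -> (46.171,-1.449) [heading=312, move]
    FD 1.2: (46.171,-1.449) -> (46.974,-2.341) [heading=312, move]
    BK 14.4: (46.974,-2.341) -> (37.339,8.361) [heading=312, move]
    -- iteration 2/3 --
    FD 9: (37.339,8.361) -> (43.361,1.672) [heading=312, move]
    FD 1.2: (43.361,1.672) -> (44.164,0.781) [heading=312, move]
    BK 14.4: (44.164,0.781) -> (34.529,11.482) [heading=312, move]
    -- iteration 3/3 --
    FD 9: (34.529,11.482) -> (40.551,4.793) [heading=312, move]
    FD 1.2: (40.551,4.793) -> (41.354,3.902) [heading=312, move]
    BK 14.4: (41.354,3.902) -> (31.718,14.603) [heading=312, move]
  ]
]
RT 60: heading 312 -> 252
LT 60: heading 252 -> 312
RT 120: heading 312 -> 192
RT 7: heading 192 -> 185
Final: pos=(31.718,14.603), heading=185, 3 segment(s) drawn

Segment endpoints: x in {0, 1.3, 3.1, 15.5}, y in {0}
xmin=0, ymin=0, xmax=15.5, ymax=0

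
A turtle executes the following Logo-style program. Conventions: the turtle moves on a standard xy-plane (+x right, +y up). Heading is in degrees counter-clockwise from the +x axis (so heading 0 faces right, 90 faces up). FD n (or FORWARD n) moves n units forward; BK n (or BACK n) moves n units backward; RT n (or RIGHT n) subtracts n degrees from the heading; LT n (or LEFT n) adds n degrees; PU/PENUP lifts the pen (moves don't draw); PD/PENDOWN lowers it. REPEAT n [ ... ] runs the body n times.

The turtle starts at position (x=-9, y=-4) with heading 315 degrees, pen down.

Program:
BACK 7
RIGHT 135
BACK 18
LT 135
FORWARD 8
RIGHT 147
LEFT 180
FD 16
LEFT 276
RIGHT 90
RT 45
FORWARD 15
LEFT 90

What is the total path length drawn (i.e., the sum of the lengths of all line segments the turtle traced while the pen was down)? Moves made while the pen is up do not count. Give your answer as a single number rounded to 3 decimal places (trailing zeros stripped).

Executing turtle program step by step:
Start: pos=(-9,-4), heading=315, pen down
BK 7: (-9,-4) -> (-13.95,0.95) [heading=315, draw]
RT 135: heading 315 -> 180
BK 18: (-13.95,0.95) -> (4.05,0.95) [heading=180, draw]
LT 135: heading 180 -> 315
FD 8: (4.05,0.95) -> (9.707,-4.707) [heading=315, draw]
RT 147: heading 315 -> 168
LT 180: heading 168 -> 348
FD 16: (9.707,-4.707) -> (25.357,-8.034) [heading=348, draw]
LT 276: heading 348 -> 264
RT 90: heading 264 -> 174
RT 45: heading 174 -> 129
FD 15: (25.357,-8.034) -> (15.918,3.623) [heading=129, draw]
LT 90: heading 129 -> 219
Final: pos=(15.918,3.623), heading=219, 5 segment(s) drawn

Segment lengths:
  seg 1: (-9,-4) -> (-13.95,0.95), length = 7
  seg 2: (-13.95,0.95) -> (4.05,0.95), length = 18
  seg 3: (4.05,0.95) -> (9.707,-4.707), length = 8
  seg 4: (9.707,-4.707) -> (25.357,-8.034), length = 16
  seg 5: (25.357,-8.034) -> (15.918,3.623), length = 15
Total = 64

Answer: 64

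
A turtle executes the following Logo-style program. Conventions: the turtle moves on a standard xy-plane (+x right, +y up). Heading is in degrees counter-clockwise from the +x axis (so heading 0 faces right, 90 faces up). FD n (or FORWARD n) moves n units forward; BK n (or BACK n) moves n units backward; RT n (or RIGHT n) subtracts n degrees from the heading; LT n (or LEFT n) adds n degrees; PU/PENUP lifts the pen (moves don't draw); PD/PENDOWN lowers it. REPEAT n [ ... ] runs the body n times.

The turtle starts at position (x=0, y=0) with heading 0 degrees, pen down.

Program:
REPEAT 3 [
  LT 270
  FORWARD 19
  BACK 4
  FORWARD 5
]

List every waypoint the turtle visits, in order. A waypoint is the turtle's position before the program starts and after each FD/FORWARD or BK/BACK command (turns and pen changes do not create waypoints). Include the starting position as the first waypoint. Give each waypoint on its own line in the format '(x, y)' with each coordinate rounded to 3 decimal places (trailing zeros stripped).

Executing turtle program step by step:
Start: pos=(0,0), heading=0, pen down
REPEAT 3 [
  -- iteration 1/3 --
  LT 270: heading 0 -> 270
  FD 19: (0,0) -> (0,-19) [heading=270, draw]
  BK 4: (0,-19) -> (0,-15) [heading=270, draw]
  FD 5: (0,-15) -> (0,-20) [heading=270, draw]
  -- iteration 2/3 --
  LT 270: heading 270 -> 180
  FD 19: (0,-20) -> (-19,-20) [heading=180, draw]
  BK 4: (-19,-20) -> (-15,-20) [heading=180, draw]
  FD 5: (-15,-20) -> (-20,-20) [heading=180, draw]
  -- iteration 3/3 --
  LT 270: heading 180 -> 90
  FD 19: (-20,-20) -> (-20,-1) [heading=90, draw]
  BK 4: (-20,-1) -> (-20,-5) [heading=90, draw]
  FD 5: (-20,-5) -> (-20,0) [heading=90, draw]
]
Final: pos=(-20,0), heading=90, 9 segment(s) drawn
Waypoints (10 total):
(0, 0)
(0, -19)
(0, -15)
(0, -20)
(-19, -20)
(-15, -20)
(-20, -20)
(-20, -1)
(-20, -5)
(-20, 0)

Answer: (0, 0)
(0, -19)
(0, -15)
(0, -20)
(-19, -20)
(-15, -20)
(-20, -20)
(-20, -1)
(-20, -5)
(-20, 0)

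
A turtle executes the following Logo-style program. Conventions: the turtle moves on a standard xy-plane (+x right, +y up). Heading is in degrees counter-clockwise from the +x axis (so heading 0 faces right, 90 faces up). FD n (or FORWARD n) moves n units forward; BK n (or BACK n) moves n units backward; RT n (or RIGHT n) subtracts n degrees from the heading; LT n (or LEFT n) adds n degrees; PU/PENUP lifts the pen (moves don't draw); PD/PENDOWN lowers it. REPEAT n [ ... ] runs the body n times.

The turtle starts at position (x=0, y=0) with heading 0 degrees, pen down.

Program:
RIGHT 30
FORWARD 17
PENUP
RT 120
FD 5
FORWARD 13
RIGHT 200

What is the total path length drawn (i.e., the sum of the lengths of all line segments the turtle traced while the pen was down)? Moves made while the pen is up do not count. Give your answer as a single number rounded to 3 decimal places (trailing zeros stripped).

Executing turtle program step by step:
Start: pos=(0,0), heading=0, pen down
RT 30: heading 0 -> 330
FD 17: (0,0) -> (14.722,-8.5) [heading=330, draw]
PU: pen up
RT 120: heading 330 -> 210
FD 5: (14.722,-8.5) -> (10.392,-11) [heading=210, move]
FD 13: (10.392,-11) -> (-0.866,-17.5) [heading=210, move]
RT 200: heading 210 -> 10
Final: pos=(-0.866,-17.5), heading=10, 1 segment(s) drawn

Segment lengths:
  seg 1: (0,0) -> (14.722,-8.5), length = 17
Total = 17

Answer: 17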